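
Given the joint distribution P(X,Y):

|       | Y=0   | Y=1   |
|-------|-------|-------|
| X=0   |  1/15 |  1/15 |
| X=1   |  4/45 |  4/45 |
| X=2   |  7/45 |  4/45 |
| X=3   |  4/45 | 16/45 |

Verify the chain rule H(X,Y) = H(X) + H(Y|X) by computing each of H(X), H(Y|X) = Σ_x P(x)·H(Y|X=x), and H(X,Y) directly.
H(X) = 1.8474 bits, H(Y|X) = 0.8631 bits, H(X,Y) = 2.7105 bits

Marginal of X (row sums):
  P(X=0) = 1/15 + 1/15 = 2/15
  P(X=1) = 4/45 + 4/45 = 8/45
  P(X=2) = 7/45 + 4/45 = 11/45
  P(X=3) = 4/45 + 16/45 = 4/9
H(X) = -[(2/15)·log₂(2/15) + (8/45)·log₂(8/45) + (11/45)·log₂(11/45) + (4/9)·log₂(4/9)]
  = 0.38759 + 0.44300 + 0.49681 + 0.51997 = 1.8474 bits

H(Y|X) = Σ_x P(x)·H(Y|X=x):
  X=0: P(X=0) = 2/15, P(Y|X=0) = (1/2, 1/2) → H(Y|X=0) = 1.00000
  X=1: P(X=1) = 8/45, P(Y|X=1) = (1/2, 1/2) → H(Y|X=1) = 1.00000
  X=2: P(X=2) = 11/45, P(Y|X=2) = (7/11, 4/11) → H(Y|X=2) = 0.94566
  X=3: P(X=3) = 4/9, P(Y|X=3) = (1/5, 4/5) → H(Y|X=3) = 0.72193
H(Y|X) = (2/15)·1.00000 + (8/45)·1.00000 + (11/45)·0.94566 + (4/9)·0.72193 = 0.8631 bits

H(X,Y) = -Σ_{x,y} P(x,y) log₂ P(x,y). Per-cell terms -P(x,y)·log₂P(x,y):
  X=0: 0.26046, 0.26046
  X=1: 0.31039, 0.31039
  X=2: 0.41759, 0.31039
  X=3: 0.31039, 0.53044
Sum of the 8 terms: H(X,Y) = 2.7105 bits

Chain rule check:
  H(X) + H(Y|X) = 1.8474 + 0.8631 = 2.7105 bits
  H(X,Y) = 2.7105 bits
✓ Chain rule verified.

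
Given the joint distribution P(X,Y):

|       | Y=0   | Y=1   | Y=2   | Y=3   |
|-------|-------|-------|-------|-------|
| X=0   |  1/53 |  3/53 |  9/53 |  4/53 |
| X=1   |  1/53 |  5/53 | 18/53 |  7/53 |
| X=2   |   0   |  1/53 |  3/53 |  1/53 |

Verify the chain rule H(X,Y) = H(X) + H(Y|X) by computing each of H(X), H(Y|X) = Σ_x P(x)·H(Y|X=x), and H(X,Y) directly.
H(X) = 1.3001 bits, H(Y|X) = 1.5532 bits, H(X,Y) = 2.8532 bits

Marginal of X (row sums):
  P(X=0) = 1/53 + 3/53 + 9/53 + 4/53 = 17/53
  P(X=1) = 1/53 + 5/53 + 18/53 + 7/53 = 31/53
  P(X=2) = 0 + 1/53 + 3/53 + 1/53 = 5/53
H(X) = -[(17/53)·log₂(17/53) + (31/53)·log₂(31/53) + (5/53)·log₂(5/53)]
  = 0.52618 + 0.45256 + 0.32132 = 1.3001 bits

H(Y|X) = Σ_x P(x)·H(Y|X=x):
  X=0: P(X=0) = 17/53, P(Y|X=0) = (1/17, 3/17, 9/17, 4/17) → H(Y|X=0) = 1.65898
  X=1: P(X=1) = 31/53, P(Y|X=1) = (1/31, 5/31, 18/31, 7/31) → H(Y|X=1) = 1.52453
  X=2: P(X=2) = 5/53, P(Y|X=2) = (0, 1/5, 3/5, 1/5) → H(Y|X=2) = 1.37095
H(Y|X) = (17/53)·1.65898 + (31/53)·1.52453 + (5/53)·1.37095 = 1.5532 bits

H(X,Y) = -Σ_{x,y} P(x,y) log₂ P(x,y). Per-cell terms -P(x,y)·log₂P(x,y):
  X=0: 0.10807, 0.23451, 0.43438, 0.28135
  X=1: 0.10807, 0.32132, 0.52913, 0.38574
  X=2: 0.00000, 0.10807, 0.23451, 0.10807
  (cells with P = 0 contribute 0)
Sum of the 12 terms: H(X,Y) = 2.8532 bits

Chain rule check:
  H(X) + H(Y|X) = 1.3001 + 1.5532 = 2.8533 bits
  H(X,Y) = 2.8532 bits
✓ Chain rule verified (Δ = 0.0001 is 4-dp rounding noise: each of the three values was rounded independently).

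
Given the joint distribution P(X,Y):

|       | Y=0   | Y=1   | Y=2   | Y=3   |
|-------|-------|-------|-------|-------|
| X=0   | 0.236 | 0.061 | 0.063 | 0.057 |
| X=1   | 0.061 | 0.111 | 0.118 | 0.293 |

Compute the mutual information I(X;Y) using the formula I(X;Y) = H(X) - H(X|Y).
0.2080 bits

I(X;Y) = H(X) - H(X|Y)

Marginal of X (row sums):
  P(X=0) = 0.236 + 0.061 + 0.063 + 0.057 = 0.417
  P(X=1) = 0.061 + 0.111 + 0.118 + 0.293 = 0.583
H(X) = -[0.417·log₂(0.417) + 0.583·log₂(0.583)]
  = 0.52620 + 0.45383 = 0.98003 bits

Marginal of Y (column sums):
  P(Y=0) = 0.236 + 0.061 = 0.297
  P(Y=1) = 0.061 + 0.111 = 0.172
  P(Y=2) = 0.063 + 0.118 = 0.181
  P(Y=3) = 0.057 + 0.293 = 0.350
H(X|Y) = Σ_y P(y)·H(X|Y=y):
  Y=0: P(Y=0) = 0.297, P(X|Y=0) = (236/297, 61/297) → H(X|Y=0) = 0.73257
  Y=1: P(Y=1) = 0.172, P(X|Y=1) = (61/172, 111/172) → H(X|Y=1) = 0.93815
  Y=2: P(Y=2) = 0.181, P(X|Y=2) = (63/181, 118/181) → H(X|Y=2) = 0.93233
  Y=3: P(Y=3) = 0.350, P(X|Y=3) = (57/350, 293/350) → H(X|Y=3) = 0.64110
H(X|Y) = 0.297·0.73257 + 0.172·0.93815 + 0.181·0.93233 + 0.350·0.64110 = 0.77207 bits

I(X;Y) = H(X) - H(X|Y) = 0.98003 - 0.77207 = 0.2080 bits

Cross-check via I(X;Y) = H(X) + H(Y) - H(X,Y): computing H(Y) from the column sums and H(X,Y) from the 8 cells in the same way gives H(Y) = 1.93342 bits and H(X,Y) = 2.70549 bits, so
I(X;Y) = 0.98003 + 1.93342 - 2.70549 = 0.2080 bits ✓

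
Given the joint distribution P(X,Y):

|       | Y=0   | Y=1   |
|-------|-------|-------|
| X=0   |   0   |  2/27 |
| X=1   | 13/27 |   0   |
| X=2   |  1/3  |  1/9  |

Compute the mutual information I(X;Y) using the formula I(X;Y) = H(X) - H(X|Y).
0.3307 bits

I(X;Y) = H(X) - H(X|Y)

Marginal of X (row sums):
  P(X=0) = 0 + 2/27 = 2/27
  P(X=1) = 13/27 + 0 = 13/27
  P(X=2) = 1/3 + 1/9 = 4/9
H(X) = -[(2/27)·log₂(2/27) + (13/27)·log₂(13/27) + (4/9)·log₂(4/9)]
  = 0.2781 + 0.5077 + 0.5200 = 1.3058 bits

Marginal of Y (column sums):
  P(Y=0) = 0 + 13/27 + 1/3 = 22/27
  P(Y=1) = 2/27 + 0 + 1/9 = 5/27
H(X|Y) = Σ_y P(y)·H(X|Y=y):
  Y=0: P(Y=0) = 22/27, P(X|Y=0) = (0, 13/22, 9/22) → H(X|Y=0) = 0.9760
  Y=1: P(Y=1) = 5/27, P(X|Y=1) = (2/5, 0, 3/5) → H(X|Y=1) = 0.9710
H(X|Y) = (22/27)·0.9760 + (5/27)·0.9710 = 0.9751 bits

I(X;Y) = H(X) - H(X|Y) = 1.3058 - 0.9751 = 0.3307 bits

Cross-check via I(X;Y) = H(X) + H(Y) - H(X,Y): computing H(Y) from the column sums and H(X,Y) from the 6 cells in the same way gives H(Y) = 0.6913 bits and H(X,Y) = 1.6664 bits, so
I(X;Y) = 1.3058 + 0.6913 - 1.6664 = 0.3307 bits ✓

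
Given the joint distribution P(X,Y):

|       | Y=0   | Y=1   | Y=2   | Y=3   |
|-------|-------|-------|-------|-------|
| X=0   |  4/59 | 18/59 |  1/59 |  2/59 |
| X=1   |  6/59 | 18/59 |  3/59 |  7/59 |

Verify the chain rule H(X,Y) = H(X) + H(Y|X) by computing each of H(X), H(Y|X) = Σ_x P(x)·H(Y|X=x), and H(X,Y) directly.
H(X) = 0.9831 bits, H(Y|X) = 1.5091 bits, H(X,Y) = 2.4922 bits

Marginal of X (row sums):
  P(X=0) = 4/59 + 18/59 + 1/59 + 2/59 = 25/59
  P(X=1) = 6/59 + 18/59 + 3/59 + 7/59 = 34/59
H(X) = -[(25/59)·log₂(25/59) + (34/59)·log₂(34/59)]
  = 0.5249 + 0.4582 = 0.9831 bits

H(Y|X) = Σ_x P(x)·H(Y|X=x):
  X=0: P(X=0) = 25/59, P(Y|X=0) = (4/25, 18/25, 1/25, 2/25) → H(Y|X=0) = 1.2415
  X=1: P(X=1) = 34/59, P(Y|X=1) = (3/17, 9/17, 3/34, 7/34) → H(Y|X=1) = 1.7059
H(Y|X) = (25/59)·1.2415 + (34/59)·1.7059 = 1.5091 bits

H(X,Y) = -Σ_{x,y} P(x,y) log₂ P(x,y). Per-cell terms -P(x,y)·log₂P(x,y):
  X=0: 0.2632, 0.5225, 0.0997, 0.1655
  X=1: 0.3354, 0.5225, 0.2185, 0.3649
Sum of the 8 terms: H(X,Y) = 2.4922 bits

Chain rule check:
  H(X) + H(Y|X) = 0.9831 + 1.5091 = 2.4922 bits
  H(X,Y) = 2.4922 bits
✓ Chain rule verified.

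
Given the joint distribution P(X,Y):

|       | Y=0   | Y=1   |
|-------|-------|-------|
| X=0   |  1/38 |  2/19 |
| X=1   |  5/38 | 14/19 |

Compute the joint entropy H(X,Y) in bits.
1.1896 bits

H(X,Y) = -Σ_{x,y} P(x,y) log₂ P(x,y). Per-cell terms -P(x,y)·log₂P(x,y):
  X=0: 0.1381, 0.3419
  X=1: 0.3850, 0.3246
Sum of the 4 terms: H(X,Y) = 1.1896 bits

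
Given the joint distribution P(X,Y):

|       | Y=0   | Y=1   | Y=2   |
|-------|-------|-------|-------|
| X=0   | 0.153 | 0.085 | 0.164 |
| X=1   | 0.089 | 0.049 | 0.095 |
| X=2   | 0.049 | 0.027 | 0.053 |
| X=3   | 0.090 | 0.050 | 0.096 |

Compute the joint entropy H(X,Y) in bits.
3.4227 bits

H(X,Y) = -Σ_{x,y} P(x,y) log₂ P(x,y). Per-cell terms -P(x,y)·log₂P(x,y):
  X=0: 0.414385, 0.302293, 0.427750
  X=1: 0.310615, 0.213203, 0.322613
  X=2: 0.213203, 0.140694, 0.224607
  X=3: 0.312654, 0.216096, 0.324559
Sum of the 12 terms: H(X,Y) = 3.4227 bits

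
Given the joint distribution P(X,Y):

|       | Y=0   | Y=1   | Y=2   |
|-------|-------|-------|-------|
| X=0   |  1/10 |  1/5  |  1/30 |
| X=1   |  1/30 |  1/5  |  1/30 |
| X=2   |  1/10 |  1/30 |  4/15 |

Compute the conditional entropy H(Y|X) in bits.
1.1903 bits

H(Y|X) = H(X,Y) - H(X)

H(X,Y) = -Σ_{x,y} P(x,y) log₂ P(x,y). Per-cell terms -P(x,y)·log₂P(x,y):
  X=0: 0.33219, 0.46439, 0.16356
  X=1: 0.16356, 0.46439, 0.16356
  X=2: 0.33219, 0.16356, 0.50850
Sum of the 9 terms: H(X,Y) = 2.7559 bits

Marginal of X (row sums):
  P(X=0) = 1/10 + 1/5 + 1/30 = 1/3
  P(X=1) = 1/30 + 1/5 + 1/30 = 4/15
  P(X=2) = 1/10 + 1/30 + 4/15 = 2/5
H(X) = -[(1/3)·log₂(1/3) + (4/15)·log₂(4/15) + (2/5)·log₂(2/5)]
  = 0.52832 + 0.50850 + 0.52877 = 1.5656 bits

H(Y|X) = H(X,Y) - H(X) = 2.7559 - 1.5656 = 1.1903 bits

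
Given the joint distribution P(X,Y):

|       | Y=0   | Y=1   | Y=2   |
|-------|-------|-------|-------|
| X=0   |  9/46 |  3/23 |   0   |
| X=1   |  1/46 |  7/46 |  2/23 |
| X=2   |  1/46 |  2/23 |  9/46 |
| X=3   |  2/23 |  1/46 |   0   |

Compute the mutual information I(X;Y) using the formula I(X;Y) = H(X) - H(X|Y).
0.4783 bits

I(X;Y) = H(X) - H(X|Y)

Marginal of X (row sums):
  P(X=0) = 9/46 + 3/23 + 0 = 15/46
  P(X=1) = 1/46 + 7/46 + 2/23 = 6/23
  P(X=2) = 1/46 + 2/23 + 9/46 = 7/23
  P(X=3) = 2/23 + 1/46 + 0 = 5/46
H(X) = -[(15/46)·log₂(15/46) + (6/23)·log₂(6/23) + (7/23)·log₂(7/23) + (5/46)·log₂(5/46)]
  = 0.52718 + 0.50572 + 0.52232 + 0.34800 = 1.90322 bits

Marginal of Y (column sums):
  P(Y=0) = 9/46 + 1/46 + 1/46 + 2/23 = 15/46
  P(Y=1) = 3/23 + 7/46 + 2/23 + 1/46 = 9/23
  P(Y=2) = 0 + 2/23 + 9/46 + 0 = 13/46
H(X|Y) = Σ_y P(y)·H(X|Y=y):
  Y=0: P(Y=0) = 15/46, P(X|Y=0) = (3/5, 1/15, 1/15, 4/15) → H(X|Y=0) = 1.47160
  Y=1: P(Y=1) = 9/23, P(X|Y=1) = (1/3, 7/18, 2/9, 1/18) → H(X|Y=1) = 1.77208
  Y=2: P(Y=2) = 13/46, P(X|Y=2) = (0, 4/13, 9/13, 0) → H(X|Y=2) = 0.89049
H(X|Y) = (15/46)·1.47160 + (9/23)·1.77208 + (13/46)·0.89049 = 1.42495 bits

I(X;Y) = H(X) - H(X|Y) = 1.90322 - 1.42495 = 0.4783 bits

Cross-check via I(X;Y) = H(X) + H(Y) - H(X,Y): computing H(Y) from the column sums and H(X,Y) from the 12 cells in the same way gives H(Y) = 1.57209 bits and H(X,Y) = 2.99704 bits, so
I(X;Y) = 1.90322 + 1.57209 - 2.99704 = 0.4783 bits ✓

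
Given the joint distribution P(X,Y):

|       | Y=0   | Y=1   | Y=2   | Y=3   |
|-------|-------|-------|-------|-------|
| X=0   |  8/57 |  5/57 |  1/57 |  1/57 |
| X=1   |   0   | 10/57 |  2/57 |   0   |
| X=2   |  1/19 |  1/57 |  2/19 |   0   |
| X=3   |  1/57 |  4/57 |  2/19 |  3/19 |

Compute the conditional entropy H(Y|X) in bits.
1.3710 bits

H(Y|X) = H(X,Y) - H(X)

H(X,Y) = -Σ_{x,y} P(x,y) log₂ P(x,y). Per-cell terms -P(x,y)·log₂P(x,y):
  X=0: 0.39760, 0.30798, 0.10233, 0.10233
  X=1: 0.00000, 0.44052, 0.16958, 0.00000
  X=2: 0.22358, 0.10233, 0.34189, 0.00000
  X=3: 0.10233, 0.26897, 0.34189, 0.42047
  (cells with P = 0 contribute 0)
Sum of the 16 terms: H(X,Y) = 3.3218 bits

Marginal of X (row sums):
  P(X=0) = 8/57 + 5/57 + 1/57 + 1/57 = 5/19
  P(X=1) = 0 + 10/57 + 2/57 + 0 = 4/19
  P(X=2) = 1/19 + 1/57 + 2/19 + 0 = 10/57
  P(X=3) = 1/57 + 4/57 + 2/19 + 3/19 = 20/57
H(X) = -[(5/19)·log₂(5/19) + (4/19)·log₂(4/19) + (10/57)·log₂(10/57) + (20/57)·log₂(20/57)]
  = 0.50684 + 0.47325 + 0.44052 + 0.53016 = 1.9508 bits

H(Y|X) = H(X,Y) - H(X) = 3.3218 - 1.9508 = 1.3710 bits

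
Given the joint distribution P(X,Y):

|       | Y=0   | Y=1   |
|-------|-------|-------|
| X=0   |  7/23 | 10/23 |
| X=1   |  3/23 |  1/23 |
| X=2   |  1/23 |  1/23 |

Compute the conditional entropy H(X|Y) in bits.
1.0195 bits

H(X|Y) = H(X,Y) - H(Y)

H(X,Y) = -Σ_{x,y} P(x,y) log₂ P(x,y). Per-cell terms -P(x,y)·log₂P(x,y):
  X=0: 0.5223, 0.5224
  X=1: 0.3833, 0.1967
  X=2: 0.1967, 0.1967
Sum of the 6 terms: H(X,Y) = 2.0181 bits

Marginal of Y (column sums):
  P(Y=0) = 7/23 + 3/23 + 1/23 = 11/23
  P(Y=1) = 10/23 + 1/23 + 1/23 = 12/23
H(Y) = -[(11/23)·log₂(11/23) + (12/23)·log₂(12/23)]
  = 0.5089 + 0.4897 = 0.9986 bits

H(X|Y) = H(X,Y) - H(Y) = 2.0181 - 0.9986 = 1.0195 bits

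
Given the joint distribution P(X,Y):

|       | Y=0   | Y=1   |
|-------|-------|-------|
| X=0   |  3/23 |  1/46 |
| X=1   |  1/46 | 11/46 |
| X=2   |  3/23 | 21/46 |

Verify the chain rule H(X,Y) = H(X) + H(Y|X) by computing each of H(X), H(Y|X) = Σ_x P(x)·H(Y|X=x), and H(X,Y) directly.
H(X) = 1.3702 bits, H(Y|X) = 0.6465 bits, H(X,Y) = 2.0168 bits

Marginal of X (row sums):
  P(X=0) = 3/23 + 1/46 = 7/46
  P(X=1) = 1/46 + 11/46 = 6/23
  P(X=2) = 3/23 + 21/46 = 27/46
H(X) = -[(7/46)·log₂(7/46) + (6/23)·log₂(6/23) + (27/46)·log₂(27/46)]
  = 0.4133 + 0.5057 + 0.4512 = 1.3702 bits

H(Y|X) = Σ_x P(x)·H(Y|X=x):
  X=0: P(X=0) = 7/46, P(Y|X=0) = (6/7, 1/7) → H(Y|X=0) = 0.5917
  X=1: P(X=1) = 6/23, P(Y|X=1) = (1/12, 11/12) → H(Y|X=1) = 0.4138
  X=2: P(X=2) = 27/46, P(Y|X=2) = (2/9, 7/9) → H(Y|X=2) = 0.7642
H(Y|X) = (7/46)·0.5917 + (6/23)·0.4138 + (27/46)·0.7642 = 0.6465 bits

H(X,Y) = -Σ_{x,y} P(x,y) log₂ P(x,y). Per-cell terms -P(x,y)·log₂P(x,y):
  X=0: 0.3833, 0.1201
  X=1: 0.1201, 0.4936
  X=2: 0.3833, 0.5164
Sum of the 6 terms: H(X,Y) = 2.0168 bits

Chain rule check:
  H(X) + H(Y|X) = 1.3702 + 0.6465 = 2.0167 bits
  H(X,Y) = 2.0168 bits
✓ Chain rule verified (Δ = 0.0001 is 4-dp rounding noise: each of the three values was rounded independently).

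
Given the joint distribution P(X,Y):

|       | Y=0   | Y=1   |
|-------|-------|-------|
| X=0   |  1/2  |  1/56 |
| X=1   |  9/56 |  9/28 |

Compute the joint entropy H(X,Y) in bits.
1.5539 bits

H(X,Y) = -Σ_{x,y} P(x,y) log₂ P(x,y). Per-cell terms -P(x,y)·log₂P(x,y):
  X=0: 0.5000, 0.1037
  X=1: 0.4239, 0.5263
Sum of the 4 terms: H(X,Y) = 1.5539 bits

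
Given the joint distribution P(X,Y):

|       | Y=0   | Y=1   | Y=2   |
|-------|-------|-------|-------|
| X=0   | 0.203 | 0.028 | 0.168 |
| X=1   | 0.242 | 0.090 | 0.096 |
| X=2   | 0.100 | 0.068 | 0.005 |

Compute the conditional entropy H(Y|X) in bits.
1.3197 bits

H(Y|X) = H(X,Y) - H(X)

H(X,Y) = -Σ_{x,y} P(x,y) log₂ P(x,y). Per-cell terms -P(x,y)·log₂P(x,y):
  X=0: 0.4670, 0.1444, 0.4323
  X=1: 0.4954, 0.3127, 0.3246
  X=2: 0.3322, 0.2637, 0.0382
Sum of the 9 terms: H(X,Y) = 2.8105 bits

Marginal of X (row sums):
  P(X=0) = 0.203 + 0.028 + 0.168 = 0.399
  P(X=1) = 0.242 + 0.090 + 0.096 = 0.428
  P(X=2) = 0.100 + 0.068 + 0.005 = 0.173
H(X) = -[0.399·log₂(0.399) + 0.428·log₂(0.428) + 0.173·log₂(0.173)]
  = 0.5289 + 0.5240 + 0.4379 = 1.4908 bits

H(Y|X) = H(X,Y) - H(X) = 2.8105 - 1.4908 = 1.3197 bits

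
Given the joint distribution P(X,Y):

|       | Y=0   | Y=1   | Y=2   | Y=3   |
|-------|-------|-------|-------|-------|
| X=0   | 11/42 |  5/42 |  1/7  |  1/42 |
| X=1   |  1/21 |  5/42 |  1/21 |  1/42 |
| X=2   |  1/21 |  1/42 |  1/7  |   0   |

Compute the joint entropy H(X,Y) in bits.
3.0520 bits

H(X,Y) = -Σ_{x,y} P(x,y) log₂ P(x,y). Per-cell terms -P(x,y)·log₂P(x,y):
  X=0: 0.50623, 0.36552, 0.40105, 0.12839
  X=1: 0.20916, 0.36552, 0.20916, 0.12839
  X=2: 0.20916, 0.12839, 0.40105, 0.00000
  (cells with P = 0 contribute 0)
Sum of the 12 terms: H(X,Y) = 3.0520 bits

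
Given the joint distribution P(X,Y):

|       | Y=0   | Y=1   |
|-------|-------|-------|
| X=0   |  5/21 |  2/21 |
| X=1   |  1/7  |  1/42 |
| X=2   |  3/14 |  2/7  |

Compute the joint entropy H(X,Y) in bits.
2.3381 bits

H(X,Y) = -Σ_{x,y} P(x,y) log₂ P(x,y). Per-cell terms -P(x,y)·log₂P(x,y):
  X=0: 0.4929, 0.3231
  X=1: 0.4011, 0.1284
  X=2: 0.4762, 0.5164
Sum of the 6 terms: H(X,Y) = 2.3381 bits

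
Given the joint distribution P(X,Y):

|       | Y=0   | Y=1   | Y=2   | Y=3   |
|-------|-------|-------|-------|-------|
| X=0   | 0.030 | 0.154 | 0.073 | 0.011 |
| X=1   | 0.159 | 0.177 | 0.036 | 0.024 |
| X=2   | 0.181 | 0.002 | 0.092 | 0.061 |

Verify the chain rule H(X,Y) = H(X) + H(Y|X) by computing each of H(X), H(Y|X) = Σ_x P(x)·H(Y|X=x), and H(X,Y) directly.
H(X) = 1.5670 bits, H(Y|X) = 1.5405 bits, H(X,Y) = 3.1075 bits

Marginal of X (row sums):
  P(X=0) = 0.030 + 0.154 + 0.073 + 0.011 = 0.268
  P(X=1) = 0.159 + 0.177 + 0.036 + 0.024 = 0.396
  P(X=2) = 0.181 + 0.002 + 0.092 + 0.061 = 0.336
H(X) = -[0.268·log₂(0.268) + 0.396·log₂(0.396) + 0.336·log₂(0.336)]
  = 0.50912 + 0.52923 + 0.52868 = 1.5670 bits

H(Y|X) = Σ_x P(x)·H(Y|X=x):
  X=0: P(X=0) = 0.268, P(Y|X=0) = (15/134, 77/134, 73/268, 11/268) → H(Y|X=0) = 1.51309
  X=1: P(X=1) = 0.396, P(Y|X=1) = (53/132, 59/132, 1/11, 2/33) → H(Y|X=1) = 1.60746
  X=2: P(X=2) = 0.336, P(Y|X=2) = (181/336, 1/168, 23/84, 61/336) → H(Y|X=2) = 1.48334
H(Y|X) = 0.268·1.51309 + 0.396·1.60746 + 0.336·1.48334 = 1.5405 bits

H(X,Y) = -Σ_{x,y} P(x,y) log₂ P(x,y). Per-cell terms -P(x,y)·log₂P(x,y):
  X=0: 0.15177, 0.41565, 0.27565, 0.07157
  X=1: 0.42181, 0.44218, 0.17265, 0.12914
  X=2: 0.44633, 0.01793, 0.31668, 0.24614
Sum of the 12 terms: H(X,Y) = 3.1075 bits

Chain rule check:
  H(X) + H(Y|X) = 1.5670 + 1.5405 = 3.1075 bits
  H(X,Y) = 3.1075 bits
✓ Chain rule verified.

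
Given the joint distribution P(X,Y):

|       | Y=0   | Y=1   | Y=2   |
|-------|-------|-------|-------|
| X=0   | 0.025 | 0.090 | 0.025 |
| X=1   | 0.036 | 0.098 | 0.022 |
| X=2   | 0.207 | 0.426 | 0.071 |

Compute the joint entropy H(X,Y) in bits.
2.4667 bits

H(X,Y) = -Σ_{x,y} P(x,y) log₂ P(x,y). Per-cell terms -P(x,y)·log₂P(x,y):
  X=0: 0.13305, 0.31265, 0.13305
  X=1: 0.17265, 0.32841, 0.12114
  X=2: 0.47037, 0.52444, 0.27094
Sum of the 9 terms: H(X,Y) = 2.4667 bits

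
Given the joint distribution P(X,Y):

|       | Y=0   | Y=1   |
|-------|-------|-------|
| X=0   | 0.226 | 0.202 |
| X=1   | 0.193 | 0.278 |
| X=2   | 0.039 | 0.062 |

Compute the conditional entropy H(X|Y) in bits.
1.3589 bits

H(X|Y) = H(X,Y) - H(Y)

H(X,Y) = -Σ_{x,y} P(x,y) log₂ P(x,y). Per-cell terms -P(x,y)·log₂P(x,y):
  X=0: 0.48491, 0.46613
  X=1: 0.45805, 0.51342
  X=2: 0.18253, 0.24872
Sum of the 6 terms: H(X,Y) = 2.3538 bits

Marginal of Y (column sums):
  P(Y=0) = 0.226 + 0.193 + 0.039 = 0.458
  P(Y=1) = 0.202 + 0.278 + 0.062 = 0.542
H(Y) = -[0.458·log₂(0.458) + 0.542·log₂(0.542)]
  = 0.51597 + 0.47893 = 0.9949 bits

H(X|Y) = H(X,Y) - H(Y) = 2.3538 - 0.9949 = 1.3589 bits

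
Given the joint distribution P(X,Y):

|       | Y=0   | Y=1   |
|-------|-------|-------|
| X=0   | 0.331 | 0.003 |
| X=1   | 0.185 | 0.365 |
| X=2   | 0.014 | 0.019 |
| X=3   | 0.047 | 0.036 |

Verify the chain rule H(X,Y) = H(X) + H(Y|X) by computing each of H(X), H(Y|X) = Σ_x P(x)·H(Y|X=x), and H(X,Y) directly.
H(X) = 1.4632 bits, H(Y|X) = 0.6458 bits, H(X,Y) = 2.1090 bits

Marginal of X (row sums):
  P(X=0) = 0.331 + 0.003 = 0.334
  P(X=1) = 0.185 + 0.365 = 0.550
  P(X=2) = 0.014 + 0.019 = 0.033
  P(X=3) = 0.047 + 0.036 = 0.083
H(X) = -[0.334·log₂(0.334) + 0.550·log₂(0.550) + 0.033·log₂(0.033) + 0.083·log₂(0.083)]
  = 0.5284 + 0.4744 + 0.1624 + 0.2980 = 1.4632 bits

H(Y|X) = Σ_x P(x)·H(Y|X=x):
  X=0: P(X=0) = 0.334, P(Y|X=0) = (331/334, 3/334) → H(Y|X=0) = 0.0740
  X=1: P(X=1) = 0.550, P(Y|X=1) = (37/110, 73/110) → H(Y|X=1) = 0.9213
  X=2: P(X=2) = 0.033, P(Y|X=2) = (14/33, 19/33) → H(Y|X=2) = 0.9834
  X=3: P(X=3) = 0.083, P(Y|X=3) = (47/83, 36/83) → H(Y|X=3) = 0.9873
H(Y|X) = 0.334·0.0740 + 0.550·0.9213 + 0.033·0.9834 + 0.083·0.9873 = 0.6458 bits

H(X,Y) = -Σ_{x,y} P(x,y) log₂ P(x,y). Per-cell terms -P(x,y)·log₂P(x,y):
  X=0: 0.5280, 0.0251
  X=1: 0.4504, 0.5307
  X=2: 0.0862, 0.1086
  X=3: 0.2073, 0.1727
Sum of the 8 terms: H(X,Y) = 2.1090 bits

Chain rule check:
  H(X) + H(Y|X) = 1.4632 + 0.6458 = 2.1090 bits
  H(X,Y) = 2.1090 bits
✓ Chain rule verified.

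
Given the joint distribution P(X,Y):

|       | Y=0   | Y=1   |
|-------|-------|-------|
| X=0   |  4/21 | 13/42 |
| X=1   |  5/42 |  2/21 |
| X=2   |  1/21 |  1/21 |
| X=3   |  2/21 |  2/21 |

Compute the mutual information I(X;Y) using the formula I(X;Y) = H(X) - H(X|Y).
0.0160 bits

I(X;Y) = H(X) - H(X|Y)

Marginal of X (row sums):
  P(X=0) = 4/21 + 13/42 = 1/2
  P(X=1) = 5/42 + 2/21 = 3/14
  P(X=2) = 1/21 + 1/21 = 2/21
  P(X=3) = 2/21 + 2/21 = 4/21
H(X) = -[(1/2)·log₂(1/2) + (3/14)·log₂(3/14) + (2/21)·log₂(2/21) + (4/21)·log₂(4/21)]
  = 0.5000 + 0.4762 + 0.3231 + 0.4557 = 1.7550 bits

Marginal of Y (column sums):
  P(Y=0) = 4/21 + 5/42 + 1/21 + 2/21 = 19/42
  P(Y=1) = 13/42 + 2/21 + 1/21 + 2/21 = 23/42
H(X|Y) = Σ_y P(y)·H(X|Y=y):
  Y=0: P(Y=0) = 19/42, P(X|Y=0) = (8/19, 5/19, 2/19, 4/19) → H(X|Y=0) = 1.8474
  Y=1: P(Y=1) = 23/42, P(X|Y=1) = (13/23, 4/23, 2/23, 4/23) → H(X|Y=1) = 1.6494
H(X|Y) = (19/42)·1.8474 + (23/42)·1.6494 = 1.7390 bits

I(X;Y) = H(X) - H(X|Y) = 1.7550 - 1.7390 = 0.0160 bits

Cross-check via I(X;Y) = H(X) + H(Y) - H(X,Y): computing H(Y) from the column sums and H(X,Y) from the 8 cells in the same way gives H(Y) = 0.9934 bits and H(X,Y) = 2.7324 bits, so
I(X;Y) = 1.7550 + 0.9934 - 2.7324 = 0.0160 bits ✓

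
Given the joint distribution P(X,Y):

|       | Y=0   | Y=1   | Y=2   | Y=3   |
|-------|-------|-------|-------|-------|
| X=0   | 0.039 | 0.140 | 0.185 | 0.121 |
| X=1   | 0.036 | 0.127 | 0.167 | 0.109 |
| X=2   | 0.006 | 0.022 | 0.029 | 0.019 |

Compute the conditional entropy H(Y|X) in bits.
1.8411 bits

H(Y|X) = H(X,Y) - H(X)

H(X,Y) = -Σ_{x,y} P(x,y) log₂ P(x,y). Per-cell terms -P(x,y)·log₂P(x,y):
  X=0: 0.18253, 0.39711, 0.45036, 0.36868
  X=1: 0.17265, 0.37809, 0.43121, 0.34854
  X=2: 0.04428, 0.12114, 0.14813, 0.10864
Sum of the 12 terms: H(X,Y) = 3.1514 bits

Marginal of X (row sums):
  P(X=0) = 0.039 + 0.140 + 0.185 + 0.121 = 0.485
  P(X=1) = 0.036 + 0.127 + 0.167 + 0.109 = 0.439
  P(X=2) = 0.006 + 0.022 + 0.029 + 0.019 = 0.076
H(X) = -[0.485·log₂(0.485) + 0.439·log₂(0.439) + 0.076·log₂(0.076)]
  = 0.50631 + 0.52140 + 0.28256 = 1.3103 bits

H(Y|X) = H(X,Y) - H(X) = 3.1514 - 1.3103 = 1.8411 bits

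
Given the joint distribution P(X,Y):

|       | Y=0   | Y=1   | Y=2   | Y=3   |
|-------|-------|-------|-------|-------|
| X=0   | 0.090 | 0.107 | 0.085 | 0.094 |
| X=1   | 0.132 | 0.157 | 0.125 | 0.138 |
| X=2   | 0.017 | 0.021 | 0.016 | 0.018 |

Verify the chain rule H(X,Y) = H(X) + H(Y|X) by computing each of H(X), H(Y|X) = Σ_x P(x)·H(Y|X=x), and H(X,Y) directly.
H(X) = 1.2771 bits, H(Y|X) = 1.9945 bits, H(X,Y) = 3.2717 bits

Marginal of X (row sums):
  P(X=0) = 0.090 + 0.107 + 0.085 + 0.094 = 0.376
  P(X=1) = 0.132 + 0.157 + 0.125 + 0.138 = 0.552
  P(X=2) = 0.017 + 0.021 + 0.016 + 0.018 = 0.072
H(X) = -[0.376·log₂(0.376) + 0.552·log₂(0.552) + 0.072·log₂(0.072)]
  = 0.5306 + 0.4732 + 0.2733 = 1.2771 bits

H(Y|X) = Σ_x P(x)·H(Y|X=x):
  X=0: P(X=0) = 0.376, P(Y|X=0) = (45/188, 107/376, 85/376, 1/4) → H(Y|X=0) = 1.9947
  X=1: P(X=1) = 0.552, P(Y|X=1) = (11/46, 157/552, 125/552, 1/4) → H(Y|X=1) = 1.9947
  X=2: P(X=2) = 0.072, P(Y|X=2) = (17/72, 7/24, 2/9, 1/4) → H(Y|X=2) = 1.9924
H(Y|X) = 0.376·1.9947 + 0.552·1.9947 + 0.072·1.9924 = 1.9945 bits

H(X,Y) = -Σ_{x,y} P(x,y) log₂ P(x,y). Per-cell terms -P(x,y)·log₂P(x,y):
  X=0: 0.3127, 0.3450, 0.3023, 0.3207
  X=1: 0.3856, 0.4194, 0.3750, 0.3943
  X=2: 0.0999, 0.1170, 0.0955, 0.1043
Sum of the 12 terms: H(X,Y) = 3.2717 bits

Chain rule check:
  H(X) + H(Y|X) = 1.2771 + 1.9945 = 3.2716 bits
  H(X,Y) = 3.2717 bits
✓ Chain rule verified (Δ = 0.0001 is 4-dp rounding noise: each of the three values was rounded independently).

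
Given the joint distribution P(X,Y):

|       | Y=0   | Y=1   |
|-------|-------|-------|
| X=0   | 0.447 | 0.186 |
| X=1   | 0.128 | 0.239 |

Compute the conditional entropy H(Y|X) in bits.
0.8954 bits

H(Y|X) = H(X,Y) - H(X)

H(X,Y) = -Σ_{x,y} P(x,y) log₂ P(x,y). Per-cell terms -P(x,y)·log₂P(x,y):
  X=0: 0.51926, 0.45135
  X=1: 0.37962, 0.49352
Sum of the 4 terms: H(X,Y) = 1.84375 bits

Marginal of X (row sums):
  P(X=0) = 0.447 + 0.186 = 0.633
  P(X=1) = 0.128 + 0.239 = 0.367
H(X) = -[0.633·log₂(0.633) + 0.367·log₂(0.367)]
  = 0.41760 + 0.53074 = 0.94834 bits

H(Y|X) = H(X,Y) - H(X) = 1.84375 - 0.94834 = 0.8954 bits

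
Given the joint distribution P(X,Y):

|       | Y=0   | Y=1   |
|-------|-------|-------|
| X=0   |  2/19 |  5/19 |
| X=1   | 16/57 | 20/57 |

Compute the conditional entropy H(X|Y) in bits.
0.9312 bits

H(X|Y) = H(X,Y) - H(Y)

H(X,Y) = -Σ_{x,y} P(x,y) log₂ P(x,y). Per-cell terms -P(x,y)·log₂P(x,y):
  X=0: 0.34189, 0.50684
  X=1: 0.51450, 0.53016
Sum of the 4 terms: H(X,Y) = 1.89339 bits

Marginal of Y (column sums):
  P(Y=0) = 2/19 + 16/57 = 22/57
  P(Y=1) = 5/19 + 20/57 = 35/57
H(Y) = -[(22/57)·log₂(22/57) + (35/57)·log₂(35/57)]
  = 0.53011 + 0.43204 = 0.96215 bits

H(X|Y) = H(X,Y) - H(Y) = 1.89339 - 0.96215 = 0.9312 bits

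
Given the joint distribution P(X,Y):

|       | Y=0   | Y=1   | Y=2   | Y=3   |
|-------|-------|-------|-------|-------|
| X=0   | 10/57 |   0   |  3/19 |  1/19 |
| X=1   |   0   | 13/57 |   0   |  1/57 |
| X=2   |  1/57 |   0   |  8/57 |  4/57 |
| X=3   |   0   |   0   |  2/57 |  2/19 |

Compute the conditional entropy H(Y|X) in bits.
1.0421 bits

H(Y|X) = H(X,Y) - H(X)

H(X,Y) = -Σ_{x,y} P(x,y) log₂ P(x,y). Per-cell terms -P(x,y)·log₂P(x,y):
  X=0: 0.440520, 0.000000, 0.420468, 0.223575
  X=1: 0.000000, 0.486348, 0.000000, 0.102331
  X=2: 0.102331, 0.000000, 0.397599, 0.268975
  X=3: 0.000000, 0.000000, 0.169575, 0.341887
  (cells with P = 0 contribute 0)
Sum of the 16 terms: H(X,Y) = 2.95361 bits

Marginal of X (row sums):
  P(X=0) = 10/57 + 0 + 3/19 + 1/19 = 22/57
  P(X=1) = 0 + 13/57 + 0 + 1/57 = 14/57
  P(X=2) = 1/57 + 0 + 8/57 + 4/57 = 13/57
  P(X=3) = 0 + 0 + 2/57 + 2/19 = 8/57
H(X) = -[(22/57)·log₂(22/57) + (14/57)·log₂(14/57) + (13/57)·log₂(13/57) + (8/57)·log₂(8/57)]
  = 0.530107 + 0.497500 + 0.486348 + 0.397599 = 1.91155 bits

H(Y|X) = H(X,Y) - H(X) = 2.95361 - 1.91155 = 1.0421 bits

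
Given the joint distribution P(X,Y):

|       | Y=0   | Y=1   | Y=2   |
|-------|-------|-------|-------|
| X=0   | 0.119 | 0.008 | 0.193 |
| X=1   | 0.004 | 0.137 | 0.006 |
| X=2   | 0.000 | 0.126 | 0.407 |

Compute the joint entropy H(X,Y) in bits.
2.2526 bits

H(X,Y) = -Σ_{x,y} P(x,y) log₂ P(x,y). Per-cell terms -P(x,y)·log₂P(x,y):
  X=0: 0.36545, 0.05573, 0.45805
  X=1: 0.03186, 0.39288, 0.04428
  X=2: 0.00000, 0.37655, 0.52784
  (cells with P = 0 contribute 0)
Sum of the 9 terms: H(X,Y) = 2.2526 bits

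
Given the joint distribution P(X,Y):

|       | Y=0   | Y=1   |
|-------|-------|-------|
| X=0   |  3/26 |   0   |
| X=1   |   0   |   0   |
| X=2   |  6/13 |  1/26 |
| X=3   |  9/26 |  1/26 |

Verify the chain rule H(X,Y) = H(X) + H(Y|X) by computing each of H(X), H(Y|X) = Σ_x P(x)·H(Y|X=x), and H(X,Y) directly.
H(X) = 1.3897 bits, H(Y|X) = 0.3760 bits, H(X,Y) = 1.7657 bits

Marginal of X (row sums):
  P(X=0) = 3/26 + 0 = 3/26
  P(X=1) = 0 + 0 = 0
  P(X=2) = 6/13 + 1/26 = 1/2
  P(X=3) = 9/26 + 1/26 = 5/13
H(X) = -[(3/26)·log₂(3/26) + (1/2)·log₂(1/2) + (5/13)·log₂(5/13)]   (outcomes with P = 0 contribute 0)
  = 0.3595 + 0.5000 + 0.5302 = 1.3897 bits

H(Y|X) = Σ_x P(x)·H(Y|X=x):
  X=0: P(X=0) = 3/26, P(Y|X=0) = (1, 0) → H(Y|X=0) = 0.0000
  X=1: P(X=1) = 0 → contributes 0
  X=2: P(X=2) = 1/2, P(Y|X=2) = (12/13, 1/13) → H(Y|X=2) = 0.3912
  X=3: P(X=3) = 5/13, P(Y|X=3) = (9/10, 1/10) → H(Y|X=3) = 0.4690
H(Y|X) = (3/26)·0.0000 + (1/2)·0.3912 + (5/13)·0.4690 = 0.3760 bits

H(X,Y) = -Σ_{x,y} P(x,y) log₂ P(x,y). Per-cell terms -P(x,y)·log₂P(x,y):
  X=0: 0.3595, 0.0000
  X=1: 0.0000, 0.0000
  X=2: 0.5148, 0.1808
  X=3: 0.5298, 0.1808
  (cells with P = 0 contribute 0)
Sum of the 8 terms: H(X,Y) = 1.7657 bits

Chain rule check:
  H(X) + H(Y|X) = 1.3897 + 0.3760 = 1.7657 bits
  H(X,Y) = 1.7657 bits
✓ Chain rule verified.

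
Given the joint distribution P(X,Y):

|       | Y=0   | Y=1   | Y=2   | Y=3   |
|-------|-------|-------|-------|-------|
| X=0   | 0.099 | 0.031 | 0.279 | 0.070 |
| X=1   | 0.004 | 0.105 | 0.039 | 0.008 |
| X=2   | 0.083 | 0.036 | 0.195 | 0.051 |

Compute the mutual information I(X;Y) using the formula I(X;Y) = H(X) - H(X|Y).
0.1917 bits

I(X;Y) = H(X) - H(X|Y)

Marginal of X (row sums):
  P(X=0) = 0.099 + 0.031 + 0.279 + 0.070 = 0.479
  P(X=1) = 0.004 + 0.105 + 0.039 + 0.008 = 0.156
  P(X=2) = 0.083 + 0.036 + 0.195 + 0.051 = 0.365
H(X) = -[0.479·log₂(0.479) + 0.156·log₂(0.156) + 0.365·log₂(0.365)]
  = 0.5087 + 0.4181 + 0.5307 = 1.4575 bits

Marginal of Y (column sums):
  P(Y=0) = 0.099 + 0.004 + 0.083 = 0.186
  P(Y=1) = 0.031 + 0.105 + 0.036 = 0.172
  P(Y=2) = 0.279 + 0.039 + 0.195 = 0.513
  P(Y=3) = 0.070 + 0.008 + 0.051 = 0.129
H(X|Y) = Σ_y P(y)·H(X|Y=y):
  Y=0: P(Y=0) = 0.186, P(X|Y=0) = (33/62, 2/93, 83/186) → H(X|Y=0) = 1.1228
  Y=1: P(Y=1) = 0.172, P(X|Y=1) = (31/172, 105/172, 9/43) → H(X|Y=1) = 1.3525
  Y=2: P(Y=2) = 0.513, P(X|Y=2) = (31/57, 13/171, 65/171) → H(X|Y=2) = 1.2909
  Y=3: P(Y=3) = 0.129, P(X|Y=3) = (70/129, 8/129, 17/43) → H(X|Y=3) = 1.2566
H(X|Y) = 0.186·1.1228 + 0.172·1.3525 + 0.513·1.2909 + 0.129·1.2566 = 1.2658 bits

I(X;Y) = H(X) - H(X|Y) = 1.4575 - 1.2658 = 0.1917 bits

Cross-check via I(X;Y) = H(X) + H(Y) - H(X,Y): computing H(Y) from the column sums and H(X,Y) from the 12 cells in the same way gives H(Y) = 1.7633 bits and H(X,Y) = 3.0291 bits, so
I(X;Y) = 1.4575 + 1.7633 - 3.0291 = 0.1917 bits ✓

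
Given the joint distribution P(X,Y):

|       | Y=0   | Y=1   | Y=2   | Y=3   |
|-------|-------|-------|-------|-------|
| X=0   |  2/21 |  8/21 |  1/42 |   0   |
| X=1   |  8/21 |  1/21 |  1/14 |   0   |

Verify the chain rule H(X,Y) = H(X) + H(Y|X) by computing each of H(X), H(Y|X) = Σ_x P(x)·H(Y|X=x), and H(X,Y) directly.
H(X) = 1.0000 bits, H(Y|X) = 0.9934 bits, H(X,Y) = 1.9934 bits

Marginal of X (row sums):
  P(X=0) = 2/21 + 8/21 + 1/42 + 0 = 1/2
  P(X=1) = 8/21 + 1/21 + 1/14 + 0 = 1/2
H(X) = -[(1/2)·log₂(1/2) + (1/2)·log₂(1/2)]
  = 0.50000 + 0.50000 = 1.0000 bits

H(Y|X) = Σ_x P(x)·H(Y|X=x):
  X=0: P(X=0) = 1/2, P(Y|X=0) = (4/21, 16/21, 1/21, 0) → H(Y|X=0) = 0.96375
  X=1: P(X=1) = 1/2, P(Y|X=1) = (16/21, 2/21, 1/7, 0) → H(Y|X=1) = 1.02304
H(Y|X) = (1/2)·0.96375 + (1/2)·1.02304 = 0.9934 bits

H(X,Y) = -Σ_{x,y} P(x,y) log₂ P(x,y). Per-cell terms -P(x,y)·log₂P(x,y):
  X=0: 0.32308, 0.53041, 0.12839, 0.00000
  X=1: 0.53041, 0.20916, 0.27195, 0.00000
  (cells with P = 0 contribute 0)
Sum of the 8 terms: H(X,Y) = 1.9934 bits

Chain rule check:
  H(X) + H(Y|X) = 1.0000 + 0.9934 = 1.9934 bits
  H(X,Y) = 1.9934 bits
✓ Chain rule verified.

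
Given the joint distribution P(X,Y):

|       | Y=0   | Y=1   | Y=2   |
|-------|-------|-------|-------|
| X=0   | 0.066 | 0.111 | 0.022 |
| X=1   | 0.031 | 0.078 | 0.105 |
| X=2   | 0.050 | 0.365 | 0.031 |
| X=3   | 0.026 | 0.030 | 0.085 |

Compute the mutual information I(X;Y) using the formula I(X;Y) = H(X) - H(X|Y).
0.2356 bits

I(X;Y) = H(X) - H(X|Y)

Marginal of X (row sums):
  P(X=0) = 0.066 + 0.111 + 0.022 = 0.199
  P(X=1) = 0.031 + 0.078 + 0.105 = 0.214
  P(X=2) = 0.050 + 0.365 + 0.031 = 0.446
  P(X=3) = 0.026 + 0.030 + 0.085 = 0.141
H(X) = -[0.199·log₂(0.199) + 0.214·log₂(0.214) + 0.446·log₂(0.446) + 0.141·log₂(0.141)]
  = 0.46350 + 0.47600 + 0.51954 + 0.39850 = 1.85754 bits

Marginal of Y (column sums):
  P(Y=0) = 0.066 + 0.031 + 0.050 + 0.026 = 0.173
  P(Y=1) = 0.111 + 0.078 + 0.365 + 0.030 = 0.584
  P(Y=2) = 0.022 + 0.105 + 0.031 + 0.085 = 0.243
H(X|Y) = Σ_y P(y)·H(X|Y=y):
  Y=0: P(Y=0) = 0.173, P(X|Y=0) = (66/173, 31/173, 50/173, 26/173) → H(X|Y=0) = 1.90333
  Y=1: P(Y=1) = 0.584, P(X|Y=1) = (111/584, 39/292, 5/8, 15/292) → H(X|Y=1) = 1.48702
  Y=2: P(Y=2) = 0.243, P(X|Y=2) = (22/243, 35/81, 31/243, 85/243) → H(X|Y=2) = 1.74588
H(X|Y) = 0.173·1.90333 + 0.584·1.48702 + 0.243·1.74588 = 1.62194 bits

I(X;Y) = H(X) - H(X|Y) = 1.85754 - 1.62194 = 0.2356 bits

Cross-check via I(X;Y) = H(X) + H(Y) - H(X,Y): computing H(Y) from the column sums and H(X,Y) from the 12 cells in the same way gives H(Y) = 1.38701 bits and H(X,Y) = 3.00895 bits, so
I(X;Y) = 1.85754 + 1.38701 - 3.00895 = 0.2356 bits ✓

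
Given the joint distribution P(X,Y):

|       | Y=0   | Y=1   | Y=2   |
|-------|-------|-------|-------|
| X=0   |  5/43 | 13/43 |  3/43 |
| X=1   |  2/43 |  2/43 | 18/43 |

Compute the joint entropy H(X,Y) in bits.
2.0884 bits

H(X,Y) = -Σ_{x,y} P(x,y) log₂ P(x,y). Per-cell terms -P(x,y)·log₂P(x,y):
  X=0: 0.36097, 0.52176, 0.26800
  X=1: 0.20587, 0.20587, 0.52591
Sum of the 6 terms: H(X,Y) = 2.0884 bits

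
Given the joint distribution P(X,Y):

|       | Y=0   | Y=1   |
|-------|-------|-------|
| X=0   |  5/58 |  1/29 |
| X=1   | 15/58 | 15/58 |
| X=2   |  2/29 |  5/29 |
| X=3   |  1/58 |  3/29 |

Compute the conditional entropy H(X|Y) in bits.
1.6382 bits

H(X|Y) = H(X,Y) - H(Y)

H(X,Y) = -Σ_{x,y} P(x,y) log₂ P(x,y). Per-cell terms -P(x,y)·log₂P(x,y):
  X=0: 0.30483, 0.16752
  X=1: 0.50459, 0.50459
  X=2: 0.26607, 0.43725
  X=3: 0.10100, 0.33859
Sum of the 8 terms: H(X,Y) = 2.6244 bits

Marginal of Y (column sums):
  P(Y=0) = 5/58 + 15/58 + 2/29 + 1/58 = 25/58
  P(Y=1) = 1/29 + 15/58 + 5/29 + 3/29 = 33/58
H(Y) = -[(25/58)·log₂(25/58) + (33/58)·log₂(33/58)]
  = 0.52333 + 0.46290 = 0.9862 bits

H(X|Y) = H(X,Y) - H(Y) = 2.6244 - 0.9862 = 1.6382 bits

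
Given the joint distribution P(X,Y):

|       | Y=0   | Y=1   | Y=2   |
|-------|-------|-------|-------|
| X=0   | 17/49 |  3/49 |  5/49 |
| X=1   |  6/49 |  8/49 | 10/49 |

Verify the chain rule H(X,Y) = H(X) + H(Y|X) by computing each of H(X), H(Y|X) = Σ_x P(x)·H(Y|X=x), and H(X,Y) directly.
H(X) = 0.9997 bits, H(Y|X) = 1.3787 bits, H(X,Y) = 2.3784 bits

Marginal of X (row sums):
  P(X=0) = 17/49 + 3/49 + 5/49 = 25/49
  P(X=1) = 6/49 + 8/49 + 10/49 = 24/49
H(X) = -[(25/49)·log₂(25/49) + (24/49)·log₂(24/49)]
  = 0.4953 + 0.5044 = 0.9997 bits

H(Y|X) = Σ_x P(x)·H(Y|X=x):
  X=0: P(X=0) = 25/49, P(Y|X=0) = (17/25, 3/25, 1/5) → H(Y|X=0) = 1.2098
  X=1: P(X=1) = 24/49, P(Y|X=1) = (1/4, 1/3, 5/12) → H(Y|X=1) = 1.5546
H(Y|X) = (25/49)·1.2098 + (24/49)·1.5546 = 1.3787 bits

H(X,Y) = -Σ_{x,y} P(x,y) log₂ P(x,y). Per-cell terms -P(x,y)·log₂P(x,y):
  X=0: 0.5299, 0.2467, 0.3360
  X=1: 0.3710, 0.4269, 0.4679
Sum of the 6 terms: H(X,Y) = 2.3784 bits

Chain rule check:
  H(X) + H(Y|X) = 0.9997 + 1.3787 = 2.3784 bits
  H(X,Y) = 2.3784 bits
✓ Chain rule verified.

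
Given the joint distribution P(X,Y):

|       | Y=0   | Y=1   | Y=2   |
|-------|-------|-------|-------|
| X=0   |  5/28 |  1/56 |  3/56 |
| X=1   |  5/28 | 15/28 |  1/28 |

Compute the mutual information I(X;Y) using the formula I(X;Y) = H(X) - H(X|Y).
0.2536 bits

I(X;Y) = H(X) - H(X|Y)

Marginal of X (row sums):
  P(X=0) = 5/28 + 1/56 + 3/56 = 1/4
  P(X=1) = 5/28 + 15/28 + 1/28 = 3/4
H(X) = -[(1/4)·log₂(1/4) + (3/4)·log₂(3/4)]
  = 0.500000 + 0.311278 = 0.81128 bits

Marginal of Y (column sums):
  P(Y=0) = 5/28 + 5/28 = 5/14
  P(Y=1) = 1/56 + 15/28 = 31/56
  P(Y=2) = 3/56 + 1/28 = 5/56
H(X|Y) = Σ_y P(y)·H(X|Y=y):
  Y=0: P(Y=0) = 5/14, P(X|Y=0) = (1/2, 1/2) → H(X|Y=0) = 1.000000
  Y=1: P(Y=1) = 31/56, P(X|Y=1) = (1/31, 30/31) → H(X|Y=1) = 0.205593
  Y=2: P(Y=2) = 5/56, P(X|Y=2) = (3/5, 2/5) → H(X|Y=2) = 0.970951
H(X|Y) = (5/14)·1.000000 + (31/56)·0.205593 + (5/56)·0.970951 = 0.55765 bits

I(X;Y) = H(X) - H(X|Y) = 0.81128 - 0.55765 = 0.2536 bits

Cross-check via I(X;Y) = H(X) + H(Y) - H(X,Y): computing H(Y) from the column sums and H(X,Y) from the 6 cells in the same way gives H(Y) = 1.31399 bits and H(X,Y) = 1.87164 bits, so
I(X;Y) = 0.81128 + 1.31399 - 1.87164 = 0.2536 bits ✓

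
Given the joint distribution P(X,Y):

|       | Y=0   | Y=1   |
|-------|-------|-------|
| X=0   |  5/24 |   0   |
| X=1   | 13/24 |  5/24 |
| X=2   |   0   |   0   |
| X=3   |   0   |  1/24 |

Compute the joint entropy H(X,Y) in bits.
1.6131 bits

H(X,Y) = -Σ_{x,y} P(x,y) log₂ P(x,y). Per-cell terms -P(x,y)·log₂P(x,y):
  X=0: 0.4715, 0.0000
  X=1: 0.4791, 0.4715
  X=2: 0.0000, 0.0000
  X=3: 0.0000, 0.1910
  (cells with P = 0 contribute 0)
Sum of the 8 terms: H(X,Y) = 1.6131 bits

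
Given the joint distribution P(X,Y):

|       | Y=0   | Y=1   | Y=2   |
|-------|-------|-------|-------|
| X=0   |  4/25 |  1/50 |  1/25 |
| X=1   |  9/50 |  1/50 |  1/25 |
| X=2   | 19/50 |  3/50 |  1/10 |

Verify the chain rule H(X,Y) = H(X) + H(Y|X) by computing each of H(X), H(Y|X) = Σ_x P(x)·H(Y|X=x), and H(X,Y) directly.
H(X) = 1.4548 bits, H(Y|X) = 1.1170 bits, H(X,Y) = 2.5718 bits

Marginal of X (row sums):
  P(X=0) = 4/25 + 1/50 + 1/25 = 11/50
  P(X=1) = 9/50 + 1/50 + 1/25 = 6/25
  P(X=2) = 19/50 + 3/50 + 1/10 = 27/50
H(X) = -[(11/50)·log₂(11/50) + (6/25)·log₂(6/25) + (27/50)·log₂(27/50)]
  = 0.4805734 + 0.4941345 + 0.4800431 = 1.4548 bits

H(Y|X) = Σ_x P(x)·H(Y|X=x):
  X=0: P(X=0) = 11/50, P(Y|X=0) = (8/11, 1/11, 2/11) → H(Y|X=0) = 1.0957953
  X=1: P(X=1) = 6/25, P(Y|X=1) = (3/4, 1/12, 1/6) → H(Y|X=1) = 1.0408521
  X=2: P(X=2) = 27/50, P(Y|X=2) = (19/27, 1/9, 5/27) → H(Y|X=2) = 1.1595115
H(Y|X) = (11/50)·1.0957953 + (6/25)·1.0408521 + (27/50)·1.1595115 = 1.1170 bits

H(X,Y) = -Σ_{x,y} P(x,y) log₂ P(x,y). Per-cell terms -P(x,y)·log₂P(x,y):
  X=0: 0.4230170, 0.1128771, 0.1857542
  X=1: 0.4453076, 0.1128771, 0.1857542
  X=2: 0.5304529, 0.2435336, 0.3321928
Sum of the 9 terms: H(X,Y) = 2.5718 bits

Chain rule check:
  H(X) + H(Y|X) = 1.4548 + 1.1170 = 2.5718 bits
  H(X,Y) = 2.5718 bits
✓ Chain rule verified.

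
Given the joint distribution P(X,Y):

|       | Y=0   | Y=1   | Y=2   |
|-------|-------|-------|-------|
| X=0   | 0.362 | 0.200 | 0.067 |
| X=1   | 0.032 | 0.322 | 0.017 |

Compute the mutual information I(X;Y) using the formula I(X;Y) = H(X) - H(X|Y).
0.2290 bits

I(X;Y) = H(X) - H(X|Y)

Marginal of X (row sums):
  P(X=0) = 0.362 + 0.200 + 0.067 = 0.629
  P(X=1) = 0.032 + 0.322 + 0.017 = 0.371
H(X) = -[0.629·log₂(0.629) + 0.371·log₂(0.371)]
  = 0.4207 + 0.5307 = 0.9514 bits

Marginal of Y (column sums):
  P(Y=0) = 0.362 + 0.032 = 0.394
  P(Y=1) = 0.200 + 0.322 = 0.522
  P(Y=2) = 0.067 + 0.017 = 0.084
H(X|Y) = Σ_y P(y)·H(X|Y=y):
  Y=0: P(Y=0) = 0.394, P(X|Y=0) = (181/197, 16/197) → H(X|Y=0) = 0.4065
  Y=1: P(Y=1) = 0.522, P(X|Y=1) = (100/261, 161/261) → H(X|Y=1) = 0.9602
  Y=2: P(Y=2) = 0.084, P(X|Y=2) = (67/84, 17/84) → H(X|Y=2) = 0.7267
H(X|Y) = 0.394·0.4065 + 0.522·0.9602 + 0.084·0.7267 = 0.7224 bits

I(X;Y) = H(X) - H(X|Y) = 0.9514 - 0.7224 = 0.2290 bits

Cross-check via I(X;Y) = H(X) + H(Y) - H(X,Y): computing H(Y) from the column sums and H(X,Y) from the 6 cells in the same way gives H(Y) = 1.3192 bits and H(X,Y) = 2.0416 bits, so
I(X;Y) = 0.9514 + 1.3192 - 2.0416 = 0.2290 bits ✓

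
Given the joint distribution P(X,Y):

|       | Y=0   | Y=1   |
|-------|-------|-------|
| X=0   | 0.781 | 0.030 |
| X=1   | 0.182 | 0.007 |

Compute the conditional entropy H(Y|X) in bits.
0.2284 bits

H(Y|X) = H(X,Y) - H(X)

H(X,Y) = -Σ_{x,y} P(x,y) log₂ P(x,y). Per-cell terms -P(x,y)·log₂P(x,y):
  X=0: 0.278509, 0.151767
  X=1: 0.447354, 0.050109
Sum of the 4 terms: H(X,Y) = 0.92774 bits

Marginal of X (row sums):
  P(X=0) = 0.781 + 0.030 = 0.811
  P(X=1) = 0.182 + 0.007 = 0.189
H(X) = -[0.811·log₂(0.811) + 0.189·log₂(0.189)]
  = 0.245105 + 0.454269 = 0.69937 bits

H(Y|X) = H(X,Y) - H(X) = 0.92774 - 0.69937 = 0.2284 bits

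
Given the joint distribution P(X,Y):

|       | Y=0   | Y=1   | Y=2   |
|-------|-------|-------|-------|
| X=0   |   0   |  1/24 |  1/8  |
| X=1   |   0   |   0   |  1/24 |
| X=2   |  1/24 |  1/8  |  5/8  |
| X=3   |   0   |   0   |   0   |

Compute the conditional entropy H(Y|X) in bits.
0.8582 bits

H(Y|X) = H(X,Y) - H(X)

H(X,Y) = -Σ_{x,y} P(x,y) log₂ P(x,y). Per-cell terms -P(x,y)·log₂P(x,y):
  X=0: 0.00000, 0.19104, 0.37500
  X=1: 0.00000, 0.00000, 0.19104
  X=2: 0.19104, 0.37500, 0.42379
  X=3: 0.00000, 0.00000, 0.00000
  (cells with P = 0 contribute 0)
Sum of the 12 terms: H(X,Y) = 1.7469 bits

Marginal of X (row sums):
  P(X=0) = 0 + 1/24 + 1/8 = 1/6
  P(X=1) = 0 + 0 + 1/24 = 1/24
  P(X=2) = 1/24 + 1/8 + 5/8 = 19/24
  P(X=3) = 0 + 0 + 0 = 0
H(X) = -[(1/6)·log₂(1/6) + (1/24)·log₂(1/24) + (19/24)·log₂(19/24)]   (outcomes with P = 0 contribute 0)
  = 0.43083 + 0.19104 + 0.26682 = 0.8887 bits

H(Y|X) = H(X,Y) - H(X) = 1.7469 - 0.8887 = 0.8582 bits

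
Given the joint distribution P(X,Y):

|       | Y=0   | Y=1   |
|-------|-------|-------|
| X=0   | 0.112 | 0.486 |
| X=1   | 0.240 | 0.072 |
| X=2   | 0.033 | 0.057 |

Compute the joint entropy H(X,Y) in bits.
2.0251 bits

H(X,Y) = -Σ_{x,y} P(x,y) log₂ P(x,y). Per-cell terms -P(x,y)·log₂P(x,y):
  X=0: 0.35374, 0.50591
  X=1: 0.49413, 0.27330
  X=2: 0.16241, 0.23557
Sum of the 6 terms: H(X,Y) = 2.0251 bits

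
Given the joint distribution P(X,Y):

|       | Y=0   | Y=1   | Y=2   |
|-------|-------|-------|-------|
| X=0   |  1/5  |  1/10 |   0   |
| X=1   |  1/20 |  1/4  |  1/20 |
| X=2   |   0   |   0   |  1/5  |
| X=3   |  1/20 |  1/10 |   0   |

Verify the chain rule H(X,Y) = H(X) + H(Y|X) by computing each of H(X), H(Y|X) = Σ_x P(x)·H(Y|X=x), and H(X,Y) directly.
H(X) = 1.9261 bits, H(Y|X) = 0.8153 bits, H(X,Y) = 2.7414 bits

Marginal of X (row sums):
  P(X=0) = 1/5 + 1/10 + 0 = 3/10
  P(X=1) = 1/20 + 1/4 + 1/20 = 7/20
  P(X=2) = 0 + 0 + 1/5 = 1/5
  P(X=3) = 1/20 + 1/10 + 0 = 3/20
H(X) = -[(3/10)·log₂(3/10) + (7/20)·log₂(7/20) + (1/5)·log₂(1/5) + (3/20)·log₂(3/20)]
  = 0.521090 + 0.530101 + 0.464386 + 0.410545 = 1.9261 bits

H(Y|X) = Σ_x P(x)·H(Y|X=x):
  X=0: P(X=0) = 3/10, P(Y|X=0) = (2/3, 1/3, 0) → H(Y|X=0) = 0.918296
  X=1: P(X=1) = 7/20, P(Y|X=1) = (1/7, 5/7, 1/7) → H(Y|X=1) = 1.148835
  X=2: P(X=2) = 1/5, P(Y|X=2) = (0, 0, 1) → H(Y|X=2) = 0.000000
  X=3: P(X=3) = 3/20, P(Y|X=3) = (1/3, 2/3, 0) → H(Y|X=3) = 0.918296
H(Y|X) = (3/10)·0.918296 + (7/20)·1.148835 + (1/5)·0.000000 + (3/20)·0.918296 = 0.8153 bits

H(X,Y) = -Σ_{x,y} P(x,y) log₂ P(x,y). Per-cell terms -P(x,y)·log₂P(x,y):
  X=0: 0.464386, 0.332193, 0.000000
  X=1: 0.216096, 0.500000, 0.216096
  X=2: 0.000000, 0.000000, 0.464386
  X=3: 0.216096, 0.332193, 0.000000
  (cells with P = 0 contribute 0)
Sum of the 12 terms: H(X,Y) = 2.7414 bits

Chain rule check:
  H(X) + H(Y|X) = 1.9261 + 0.8153 = 2.7414 bits
  H(X,Y) = 2.7414 bits
✓ Chain rule verified.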